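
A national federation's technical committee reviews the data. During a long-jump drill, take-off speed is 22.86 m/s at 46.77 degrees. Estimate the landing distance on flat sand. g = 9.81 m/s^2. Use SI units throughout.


R = v^2 * sin(2*theta) / g
Convert angle to radians: theta = 46.77 deg = 0.8163 rad
sin(2*theta) = sin(1.6326) = 0.9981
R = 22.86^2 * 0.9981 / 9.81
R = 522.5796 * 0.9981 / 9.81 = 53.1684 m

53.1684 m


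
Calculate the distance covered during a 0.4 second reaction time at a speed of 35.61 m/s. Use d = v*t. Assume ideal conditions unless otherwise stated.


d = v * t
d = 35.61 * 0.4
d = 14.244 m

14.244 m


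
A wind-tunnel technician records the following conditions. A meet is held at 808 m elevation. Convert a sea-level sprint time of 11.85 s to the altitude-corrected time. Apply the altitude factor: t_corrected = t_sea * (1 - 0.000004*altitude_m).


Correction factor = 1 - 0.000004 * 808 = 0.996768
t_corrected = t_sea * factor = 11.85 * 0.996768
t_corrected = 11.8117 s

11.8117 s


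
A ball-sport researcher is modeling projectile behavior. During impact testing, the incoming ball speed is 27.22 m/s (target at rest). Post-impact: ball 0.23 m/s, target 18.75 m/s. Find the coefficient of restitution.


e = (v2_after - v1_after) / (v1_before - v2_before)
Numerator = 18.75 - 0.23 = 18.52
Denominator = 27.22 - 0 = 27.22
e = 18.52 / 27.22 = 0.6804

0.6804


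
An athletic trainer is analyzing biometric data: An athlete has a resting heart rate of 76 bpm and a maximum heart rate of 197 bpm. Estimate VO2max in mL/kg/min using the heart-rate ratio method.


VO2max = 15.3 * HRmax / HRrest
VO2max = 15.3 * 197 / 76
VO2max = 3014.1 / 76 = 39.6592 mL/kg/min

39.6592 mL/kg/min


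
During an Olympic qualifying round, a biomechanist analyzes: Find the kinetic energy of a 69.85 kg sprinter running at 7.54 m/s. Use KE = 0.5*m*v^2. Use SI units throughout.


KE = 0.5 * m * v^2
KE = 0.5 * 69.85 * 7.54^2
KE = 0.5 * 69.85 * 56.8516 = 1985.5421 J

1985.5421 J


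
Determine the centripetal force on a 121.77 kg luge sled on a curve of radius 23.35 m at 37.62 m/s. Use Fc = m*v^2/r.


Fc = m * v^2 / r
v^2 = 37.62^2 = 1415.2644
Fc = 121.77 * 1415.2644 / 23.35
Fc = 172336.746 / 23.35 = 7380.5887 N

7380.5887 N


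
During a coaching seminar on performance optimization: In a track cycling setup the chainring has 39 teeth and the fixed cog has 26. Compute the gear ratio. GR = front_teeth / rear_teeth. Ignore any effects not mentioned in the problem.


GR = front_teeth / rear_teeth
GR = 39 / 26
GR = 1.5

1.5


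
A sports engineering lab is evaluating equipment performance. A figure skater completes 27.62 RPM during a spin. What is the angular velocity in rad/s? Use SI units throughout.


omega = RPM * 2 * pi / 60
omega = 27.62 * 2 * 3.14159 / 60
omega = 173.5416 / 60 = 2.8924 rad/s

2.8924 rad/s


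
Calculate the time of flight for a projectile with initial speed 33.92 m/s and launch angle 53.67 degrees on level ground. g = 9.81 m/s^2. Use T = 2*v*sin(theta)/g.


T = 2*v*sin(theta)/g
sin(theta) = sin(53.67 deg) = 0.8056
T = 2*33.92*0.8056 / 9.81
T = 54.6531 / 9.81 = 5.5712 s

5.5712 s


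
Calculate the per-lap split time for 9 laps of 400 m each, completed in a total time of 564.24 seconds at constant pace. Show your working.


Split time = total_time / n_laps = 564.24 / 9
Split time = 62.6933 s per lap

62.6933 s


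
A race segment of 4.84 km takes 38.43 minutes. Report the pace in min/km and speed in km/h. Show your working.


Pace = time / distance = 38.43 min / 4.84 km = 7.9401 min/km
Speed = distance / time_in_hours = 4.84 / 0.6405 hr
Speed = 7.5566 km/h

7.9401 min/km, 7.5566 km/h


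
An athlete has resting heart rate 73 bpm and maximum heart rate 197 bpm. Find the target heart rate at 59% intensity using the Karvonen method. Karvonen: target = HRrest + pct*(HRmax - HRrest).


Target = HRrest + pct*(HRmax - HRrest)
Heart rate reserve = HRmax - HRrest = 197 - 73 = 124 bpm
Fraction = 59% = 0.59
Target = 73 + 0.59 * 124
Target = 73 + 73.16 = 146.16 bpm

146.16 bpm


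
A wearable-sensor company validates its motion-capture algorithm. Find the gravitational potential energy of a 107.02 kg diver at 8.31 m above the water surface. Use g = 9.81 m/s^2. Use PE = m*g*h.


PE = m * g * h
PE = 107.02 * 9.81 * 8.31
PE = 1049.8662 * 8.31 = 8724.3881 J

8724.3881 J


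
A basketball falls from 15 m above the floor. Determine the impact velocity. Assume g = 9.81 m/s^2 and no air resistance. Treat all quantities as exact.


v = sqrt(2 * g * h)
v = sqrt(2 * 9.81 * 15)
v = sqrt(294.3) = 17.1552 m/s

17.1552 m/s


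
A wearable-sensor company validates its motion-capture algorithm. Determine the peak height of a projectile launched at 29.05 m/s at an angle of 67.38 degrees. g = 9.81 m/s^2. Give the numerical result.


H = (v*sin(theta))^2 / (2*g)
vy = v*sin(theta) = 29.05 * sin(67.38 deg) = 26.8154 m/s
H = vy^2 / (2*g) = 719.0634 / (2*9.81)
H = 719.0634 / 19.62 = 36.6495 m

36.6495 m


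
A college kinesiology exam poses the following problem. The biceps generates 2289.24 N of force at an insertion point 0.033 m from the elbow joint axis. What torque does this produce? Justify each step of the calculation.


tau = F * d
tau = 2289.24 * 0.033
tau = 75.5449 N*m

75.5449 N*m


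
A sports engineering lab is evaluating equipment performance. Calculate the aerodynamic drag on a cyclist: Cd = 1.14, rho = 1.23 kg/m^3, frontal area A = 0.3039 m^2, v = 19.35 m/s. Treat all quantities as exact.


Fd = 0.5 * Cd * rho * A * v^2
Fd = 0.5 * 1.14 * 1.23 * 0.3039 * 19.35^2
v^2 = 374.4225
Fd = 0.5 * 1.14 * 1.23 * 0.3039 * 374.4225 = 79.7761 N

79.7761 N


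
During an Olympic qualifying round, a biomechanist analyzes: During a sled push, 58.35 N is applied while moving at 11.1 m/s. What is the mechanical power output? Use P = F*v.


P = F * v
P = 58.35 * 11.1
P = 647.685 W

647.685 W


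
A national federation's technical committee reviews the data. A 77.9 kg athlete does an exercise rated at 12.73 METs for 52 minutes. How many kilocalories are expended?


kcal = MET * mass * time_hr
Convert time: 52 min = 0.8667 hr
kcal = 12.73 * 77.9 * 0.8667
kcal = 859.4447 kcal

859.4447 kcal


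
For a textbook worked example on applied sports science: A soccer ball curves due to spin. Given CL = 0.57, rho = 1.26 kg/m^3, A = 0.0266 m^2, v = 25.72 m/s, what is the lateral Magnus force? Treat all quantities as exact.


FM = 0.5 * CL * rho * A * v^2
FM = 0.5 * 0.57 * 1.26 * 0.0266 * 25.72^2
v^2 = 661.5184
FM = 0.5 * 0.57 * 1.26 * 0.0266 * 661.5184 = 6.3189 N

6.3189 N


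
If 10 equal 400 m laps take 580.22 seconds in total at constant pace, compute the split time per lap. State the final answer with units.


Split time = total_time / n_laps = 580.22 / 10
Split time = 58.022 s per lap

58.022 s


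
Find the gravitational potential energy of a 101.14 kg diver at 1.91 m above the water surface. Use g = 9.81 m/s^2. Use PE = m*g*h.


PE = m * g * h
PE = 101.14 * 9.81 * 1.91
PE = 992.1834 * 1.91 = 1895.0703 J

1895.0703 J


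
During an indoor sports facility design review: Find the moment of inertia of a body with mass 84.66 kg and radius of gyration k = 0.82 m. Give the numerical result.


I = m * k^2
I = 84.66 * 0.82^2
I = 84.66 * 0.6724 = 56.9254 kg*m^2

56.9254 kg*m^2


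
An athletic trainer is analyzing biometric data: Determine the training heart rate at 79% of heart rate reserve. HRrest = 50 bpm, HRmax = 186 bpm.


Target = HRrest + pct*(HRmax - HRrest)
Heart rate reserve = HRmax - HRrest = 186 - 50 = 136 bpm
Fraction = 79% = 0.79
Target = 50 + 0.79 * 136
Target = 50 + 107.44 = 157.44 bpm

157.44 bpm


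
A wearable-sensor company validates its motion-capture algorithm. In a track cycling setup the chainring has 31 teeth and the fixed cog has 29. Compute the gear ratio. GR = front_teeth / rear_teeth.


GR = front_teeth / rear_teeth
GR = 31 / 29
GR = 1.069

1.069


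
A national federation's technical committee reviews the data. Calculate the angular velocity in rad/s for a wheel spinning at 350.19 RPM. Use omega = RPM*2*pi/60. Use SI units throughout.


omega = RPM * 2 * pi / 60
omega = 350.19 * 2 * 3.14159 / 60
omega = 2200.3087 / 60 = 36.6718 rad/s

36.6718 rad/s


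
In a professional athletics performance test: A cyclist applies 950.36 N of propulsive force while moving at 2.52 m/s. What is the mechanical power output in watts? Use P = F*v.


P = F * v
P = 950.36 * 2.52
P = 2394.9072 W

2394.9072 W


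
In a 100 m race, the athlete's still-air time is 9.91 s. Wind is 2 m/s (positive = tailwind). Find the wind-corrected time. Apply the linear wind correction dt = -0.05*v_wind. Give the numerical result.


dt = -0.05 * v_wind = -0.05 * 2 = -0.1 s
t_corrected = t_still + dt = 9.91 + (-0.1)
t_corrected = 9.81 s

9.81 s


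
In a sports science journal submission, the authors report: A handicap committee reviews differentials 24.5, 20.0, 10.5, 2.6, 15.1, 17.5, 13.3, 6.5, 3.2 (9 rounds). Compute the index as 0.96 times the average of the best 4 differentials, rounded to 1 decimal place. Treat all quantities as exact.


All differentials: 24.5, 20.0, 10.5, 2.6, 15.1, 17.5, 13.3, 6.5, 3.2
Sorted: 2.6, 3.2, 6.5, 10.5, 13.3, 15.1, 17.5, 20.0, 24.5
Best 4: 2.6, 3.2, 6.5, 10.5
Average of best = 22.8 / 4 = 5.7
Raw index = 5.7 * 0.96 = 5.472
Handicap index = round(5.472, 1) = 5.5

5.5


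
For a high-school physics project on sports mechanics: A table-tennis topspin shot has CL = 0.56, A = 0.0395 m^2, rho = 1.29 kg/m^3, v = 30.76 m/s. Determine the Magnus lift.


FM = 0.5 * CL * rho * A * v^2
FM = 0.5 * 0.56 * 1.29 * 0.0395 * 30.76^2
v^2 = 946.1776
FM = 0.5 * 0.56 * 1.29 * 0.0395 * 946.1776 = 13.4995 N

13.4995 N


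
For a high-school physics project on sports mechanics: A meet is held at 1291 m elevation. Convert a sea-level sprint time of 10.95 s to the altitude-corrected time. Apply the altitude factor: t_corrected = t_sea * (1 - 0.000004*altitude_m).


Correction factor = 1 - 0.000004 * 1291 = 0.994836
t_corrected = t_sea * factor = 10.95 * 0.994836
t_corrected = 10.8935 s

10.8935 s


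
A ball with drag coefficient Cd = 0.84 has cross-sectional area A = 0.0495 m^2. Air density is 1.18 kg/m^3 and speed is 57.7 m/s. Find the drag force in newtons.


Fd = 0.5 * Cd * rho * A * v^2
Fd = 0.5 * 0.84 * 1.18 * 0.0495 * 57.7^2
v^2 = 3329.29
Fd = 0.5 * 0.84 * 1.18 * 0.0495 * 3329.29 = 81.6748 N

81.6748 N


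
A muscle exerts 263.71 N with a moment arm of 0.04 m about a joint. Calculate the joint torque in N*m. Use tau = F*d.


tau = F * d
tau = 263.71 * 0.04
tau = 10.5484 N*m

10.5484 N*m


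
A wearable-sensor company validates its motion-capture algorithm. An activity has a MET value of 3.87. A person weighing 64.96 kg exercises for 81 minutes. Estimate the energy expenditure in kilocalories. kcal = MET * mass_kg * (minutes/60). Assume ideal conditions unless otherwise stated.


kcal = MET * mass * time_hr
Convert time: 81 min = 1.35 hr
kcal = 3.87 * 64.96 * 1.35
kcal = 339.3835 kcal

339.3835 kcal


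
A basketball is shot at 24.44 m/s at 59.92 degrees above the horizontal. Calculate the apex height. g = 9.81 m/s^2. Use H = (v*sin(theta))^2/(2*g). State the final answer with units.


H = (v*sin(theta))^2 / (2*g)
vy = v*sin(theta) = 24.44 * sin(59.92 deg) = 21.1486 m/s
H = vy^2 / (2*g) = 447.2623 / (2*9.81)
H = 447.2623 / 19.62 = 22.7962 m

22.7962 m


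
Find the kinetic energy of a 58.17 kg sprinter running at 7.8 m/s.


KE = 0.5 * m * v^2
KE = 0.5 * 58.17 * 7.8^2
KE = 0.5 * 58.17 * 60.84 = 1769.5314 J

1769.5314 J


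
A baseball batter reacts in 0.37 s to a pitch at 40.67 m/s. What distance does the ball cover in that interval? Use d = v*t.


d = v * t
d = 40.67 * 0.37
d = 15.0479 m

15.0479 m


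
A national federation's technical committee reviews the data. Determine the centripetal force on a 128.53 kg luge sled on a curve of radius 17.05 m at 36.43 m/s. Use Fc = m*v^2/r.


Fc = m * v^2 / r
v^2 = 36.43^2 = 1327.1449
Fc = 128.53 * 1327.1449 / 17.05
Fc = 170577.934 / 17.05 = 10004.5709 N

10004.5709 N


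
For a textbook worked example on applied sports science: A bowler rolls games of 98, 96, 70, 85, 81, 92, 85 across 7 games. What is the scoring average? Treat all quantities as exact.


Average = sum / n
Sum = 607
Average = 607 / 7 = 86.7143

86.7143


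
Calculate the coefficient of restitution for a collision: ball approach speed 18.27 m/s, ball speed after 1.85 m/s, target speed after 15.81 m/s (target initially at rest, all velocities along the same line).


e = (v2_after - v1_after) / (v1_before - v2_before)
Numerator = 15.81 - 1.85 = 13.96
Denominator = 18.27 - 0 = 18.27
e = 13.96 / 18.27 = 0.7641

0.7641


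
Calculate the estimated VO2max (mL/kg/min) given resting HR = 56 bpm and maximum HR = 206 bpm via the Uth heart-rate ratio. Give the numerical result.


VO2max = 15.3 * HRmax / HRrest
VO2max = 15.3 * 206 / 56
VO2max = 3151.8 / 56 = 56.2821 mL/kg/min

56.2821 mL/kg/min


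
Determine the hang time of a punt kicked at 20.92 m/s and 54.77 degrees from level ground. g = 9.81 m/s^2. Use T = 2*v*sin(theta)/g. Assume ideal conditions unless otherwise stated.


T = 2*v*sin(theta)/g
sin(theta) = sin(54.77 deg) = 0.8168
T = 2*20.92*0.8168 / 9.81
T = 34.1767 / 9.81 = 3.4839 s

3.4839 s


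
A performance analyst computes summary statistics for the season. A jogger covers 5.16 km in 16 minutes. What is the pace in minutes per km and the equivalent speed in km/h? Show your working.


Pace = time / distance = 16 min / 5.16 km = 3.1008 min/km
Speed = distance / time_in_hours = 5.16 / 0.2667 hr
Speed = 19.35 km/h

3.1008 min/km, 19.35 km/h


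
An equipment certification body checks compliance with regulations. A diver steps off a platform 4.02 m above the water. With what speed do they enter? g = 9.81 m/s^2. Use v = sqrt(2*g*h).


v = sqrt(2 * g * h)
v = sqrt(2 * 9.81 * 4.02)
v = sqrt(78.8724) = 8.881 m/s

8.881 m/s


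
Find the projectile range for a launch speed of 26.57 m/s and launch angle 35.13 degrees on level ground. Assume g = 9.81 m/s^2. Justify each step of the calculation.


R = v^2 * sin(2*theta) / g
Convert angle to radians: theta = 35.13 deg = 0.6131 rad
sin(2*theta) = sin(1.2263) = 0.9412
R = 26.57^2 * 0.9412 / 9.81
R = 705.9649 * 0.9412 / 9.81 = 67.7348 m

67.7348 m


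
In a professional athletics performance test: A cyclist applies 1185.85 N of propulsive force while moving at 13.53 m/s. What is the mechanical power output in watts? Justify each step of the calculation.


P = F * v
P = 1185.85 * 13.53
P = 16044.5505 W

16044.5505 W


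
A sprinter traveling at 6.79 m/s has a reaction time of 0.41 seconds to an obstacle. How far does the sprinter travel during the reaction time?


d = v * t
d = 6.79 * 0.41
d = 2.7839 m

2.7839 m


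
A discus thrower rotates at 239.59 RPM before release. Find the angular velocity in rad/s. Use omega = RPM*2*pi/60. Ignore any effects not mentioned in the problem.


omega = RPM * 2 * pi / 60
omega = 239.59 * 2 * 3.14159 / 60
omega = 1505.3884 / 60 = 25.0898 rad/s

25.0898 rad/s


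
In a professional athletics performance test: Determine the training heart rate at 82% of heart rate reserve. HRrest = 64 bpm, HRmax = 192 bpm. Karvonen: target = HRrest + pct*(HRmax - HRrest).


Target = HRrest + pct*(HRmax - HRrest)
Heart rate reserve = HRmax - HRrest = 192 - 64 = 128 bpm
Fraction = 82% = 0.82
Target = 64 + 0.82 * 128
Target = 64 + 104.96 = 168.96 bpm

168.96 bpm


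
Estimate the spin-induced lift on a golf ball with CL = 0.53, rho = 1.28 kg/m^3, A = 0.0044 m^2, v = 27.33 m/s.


FM = 0.5 * CL * rho * A * v^2
FM = 0.5 * 0.53 * 1.28 * 0.0044 * 27.33^2
v^2 = 746.9289
FM = 0.5 * 0.53 * 1.28 * 0.0044 * 746.9289 = 1.1148 N

1.1148 N


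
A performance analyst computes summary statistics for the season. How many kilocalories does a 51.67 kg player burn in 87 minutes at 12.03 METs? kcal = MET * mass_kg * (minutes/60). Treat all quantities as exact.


kcal = MET * mass * time_hr
Convert time: 87 min = 1.45 hr
kcal = 12.03 * 51.67 * 1.45
kcal = 901.3056 kcal

901.3056 kcal


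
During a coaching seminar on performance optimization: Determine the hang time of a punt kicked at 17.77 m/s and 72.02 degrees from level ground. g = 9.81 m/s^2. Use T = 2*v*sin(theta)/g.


T = 2*v*sin(theta)/g
sin(theta) = sin(72.02 deg) = 0.9512
T = 2*17.77*0.9512 / 9.81
T = 33.8044 / 9.81 = 3.4459 s

3.4459 s


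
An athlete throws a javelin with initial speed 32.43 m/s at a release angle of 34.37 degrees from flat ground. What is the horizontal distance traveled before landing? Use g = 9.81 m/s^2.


R = v^2 * sin(2*theta) / g
Convert angle to radians: theta = 34.37 deg = 0.5999 rad
sin(2*theta) = sin(1.1997) = 0.9319
R = 32.43^2 * 0.9319 / 9.81
R = 1051.7049 * 0.9319 / 9.81 = 99.9114 m

99.9114 m


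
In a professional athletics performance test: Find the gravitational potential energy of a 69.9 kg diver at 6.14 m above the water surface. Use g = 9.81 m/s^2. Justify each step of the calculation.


PE = m * g * h
PE = 69.9 * 9.81 * 6.14
PE = 685.719 * 6.14 = 4210.3147 J

4210.3147 J


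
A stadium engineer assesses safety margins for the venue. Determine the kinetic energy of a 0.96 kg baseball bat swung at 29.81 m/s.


KE = 0.5 * m * v^2
KE = 0.5 * 0.96 * 29.81^2
KE = 0.5 * 0.96 * 888.6361 = 426.5453 J

426.5453 J


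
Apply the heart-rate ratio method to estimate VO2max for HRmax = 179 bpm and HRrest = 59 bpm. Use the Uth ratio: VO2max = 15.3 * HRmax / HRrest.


VO2max = 15.3 * HRmax / HRrest
VO2max = 15.3 * 179 / 59
VO2max = 2738.7 / 59 = 46.4186 mL/kg/min

46.4186 mL/kg/min


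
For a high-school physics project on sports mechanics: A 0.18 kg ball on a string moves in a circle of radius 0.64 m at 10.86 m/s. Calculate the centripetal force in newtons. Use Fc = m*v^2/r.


Fc = m * v^2 / r
v^2 = 10.86^2 = 117.9396
Fc = 0.18 * 117.9396 / 0.64
Fc = 21.2291 / 0.64 = 33.1705 N

33.1705 N


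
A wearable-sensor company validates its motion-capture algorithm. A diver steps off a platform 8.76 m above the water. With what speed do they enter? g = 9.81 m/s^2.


v = sqrt(2 * g * h)
v = sqrt(2 * 9.81 * 8.76)
v = sqrt(171.8712) = 13.11 m/s

13.11 m/s


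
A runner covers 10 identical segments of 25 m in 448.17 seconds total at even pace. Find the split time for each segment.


Split time = total_time / n_laps = 448.17 / 10
Split time = 44.817 s per lap

44.817 s


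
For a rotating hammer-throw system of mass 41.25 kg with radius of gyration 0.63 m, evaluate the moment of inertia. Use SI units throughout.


I = m * k^2
I = 41.25 * 0.63^2
I = 41.25 * 0.3969 = 16.3721 kg*m^2

16.3721 kg*m^2


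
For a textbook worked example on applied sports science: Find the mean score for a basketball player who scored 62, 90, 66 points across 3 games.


Average = sum / n
Sum = 218
Average = 218 / 3 = 72.6667

72.6667


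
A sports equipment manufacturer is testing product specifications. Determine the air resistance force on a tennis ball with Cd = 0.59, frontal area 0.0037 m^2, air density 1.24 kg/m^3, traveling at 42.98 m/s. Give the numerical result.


Fd = 0.5 * Cd * rho * A * v^2
Fd = 0.5 * 0.59 * 1.24 * 0.0037 * 42.98^2
v^2 = 1847.2804
Fd = 0.5 * 0.59 * 1.24 * 0.0037 * 1847.2804 = 2.5002 N

2.5002 N


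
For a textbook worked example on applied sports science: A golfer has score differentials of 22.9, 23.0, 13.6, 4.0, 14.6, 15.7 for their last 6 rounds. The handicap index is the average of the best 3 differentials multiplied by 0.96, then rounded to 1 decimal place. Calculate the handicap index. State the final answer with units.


All differentials: 22.9, 23.0, 13.6, 4.0, 14.6, 15.7
Sorted: 4.0, 13.6, 14.6, 15.7, 22.9, 23.0
Best 3: 4.0, 13.6, 14.6
Average of best = 32.2 / 3 = 10.7333
Raw index = 10.7333 * 0.96 = 10.304
Handicap index = round(10.304, 1) = 10.3

10.3


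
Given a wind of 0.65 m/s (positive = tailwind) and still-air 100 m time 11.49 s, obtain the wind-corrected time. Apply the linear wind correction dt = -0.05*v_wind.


dt = -0.05 * v_wind = -0.05 * 0.65 = -0.0325 s
t_corrected = t_still + dt = 11.49 + (-0.0325)
t_corrected = 11.4575 s

11.4575 s


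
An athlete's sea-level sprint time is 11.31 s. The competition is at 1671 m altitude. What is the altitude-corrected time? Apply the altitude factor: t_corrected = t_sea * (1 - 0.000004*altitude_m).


Correction factor = 1 - 0.000004 * 1671 = 0.993316
t_corrected = t_sea * factor = 11.31 * 0.993316
t_corrected = 11.2344 s

11.2344 s


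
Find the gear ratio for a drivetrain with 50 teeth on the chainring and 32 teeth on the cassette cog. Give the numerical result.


GR = front_teeth / rear_teeth
GR = 50 / 32
GR = 1.5625

1.5625


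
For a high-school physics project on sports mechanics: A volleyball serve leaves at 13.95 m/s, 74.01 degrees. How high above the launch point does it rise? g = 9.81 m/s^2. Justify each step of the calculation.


H = (v*sin(theta))^2 / (2*g)
vy = v*sin(theta) = 13.95 * sin(74.01 deg) = 13.4103 m/s
H = vy^2 / (2*g) = 179.8354 / (2*9.81)
H = 179.8354 / 19.62 = 9.1659 m

9.1659 m


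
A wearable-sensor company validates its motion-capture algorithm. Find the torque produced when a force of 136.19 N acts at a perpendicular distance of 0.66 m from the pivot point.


tau = F * d
tau = 136.19 * 0.66
tau = 89.8854 N*m

89.8854 N*m


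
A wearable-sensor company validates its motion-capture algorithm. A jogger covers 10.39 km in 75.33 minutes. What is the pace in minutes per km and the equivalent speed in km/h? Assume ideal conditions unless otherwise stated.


Pace = time / distance = 75.33 min / 10.39 km = 7.2502 min/km
Speed = distance / time_in_hours = 10.39 / 1.2555 hr
Speed = 8.2756 km/h

7.2502 min/km, 8.2756 km/h


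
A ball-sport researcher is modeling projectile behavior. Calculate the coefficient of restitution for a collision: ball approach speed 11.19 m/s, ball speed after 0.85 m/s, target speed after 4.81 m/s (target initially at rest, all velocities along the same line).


e = (v2_after - v1_after) / (v1_before - v2_before)
Numerator = 4.81 - 0.85 = 3.96
Denominator = 11.19 - 0 = 11.19
e = 3.96 / 11.19 = 0.3539

0.3539


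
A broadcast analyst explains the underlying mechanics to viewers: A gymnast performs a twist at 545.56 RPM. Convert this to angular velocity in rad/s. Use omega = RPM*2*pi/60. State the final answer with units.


omega = RPM * 2 * pi / 60
omega = 545.56 * 2 * 3.14159 / 60
omega = 3427.8546 / 60 = 57.1309 rad/s

57.1309 rad/s


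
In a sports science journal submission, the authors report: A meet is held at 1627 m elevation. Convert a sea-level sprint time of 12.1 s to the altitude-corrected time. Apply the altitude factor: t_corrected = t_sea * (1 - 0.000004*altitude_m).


Correction factor = 1 - 0.000004 * 1627 = 0.993492
t_corrected = t_sea * factor = 12.1 * 0.993492
t_corrected = 12.0213 s

12.0213 s


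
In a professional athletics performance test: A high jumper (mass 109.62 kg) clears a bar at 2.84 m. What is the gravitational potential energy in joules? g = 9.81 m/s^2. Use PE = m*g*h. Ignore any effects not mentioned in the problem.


PE = m * g * h
PE = 109.62 * 9.81 * 2.84
PE = 1075.3722 * 2.84 = 3054.057 J

3054.057 J


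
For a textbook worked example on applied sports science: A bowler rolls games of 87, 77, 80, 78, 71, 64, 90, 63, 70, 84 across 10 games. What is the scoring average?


Average = sum / n
Sum = 764
Average = 764 / 10 = 76.4

76.4


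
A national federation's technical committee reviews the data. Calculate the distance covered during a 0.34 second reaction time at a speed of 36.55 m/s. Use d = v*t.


d = v * t
d = 36.55 * 0.34
d = 12.427 m

12.427 m


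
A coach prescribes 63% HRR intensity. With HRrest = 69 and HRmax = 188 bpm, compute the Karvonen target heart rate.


Target = HRrest + pct*(HRmax - HRrest)
Heart rate reserve = HRmax - HRrest = 188 - 69 = 119 bpm
Fraction = 63% = 0.63
Target = 69 + 0.63 * 119
Target = 69 + 74.97 = 143.97 bpm

143.97 bpm


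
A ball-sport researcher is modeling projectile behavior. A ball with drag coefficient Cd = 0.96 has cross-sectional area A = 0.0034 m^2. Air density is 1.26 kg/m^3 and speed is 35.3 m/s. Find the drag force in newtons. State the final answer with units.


Fd = 0.5 * Cd * rho * A * v^2
Fd = 0.5 * 0.96 * 1.26 * 0.0034 * 35.3^2
v^2 = 1246.09
Fd = 0.5 * 0.96 * 1.26 * 0.0034 * 1246.09 = 2.5624 N

2.5624 N


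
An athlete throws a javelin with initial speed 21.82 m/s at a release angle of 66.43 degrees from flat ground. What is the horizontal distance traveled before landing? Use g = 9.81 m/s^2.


R = v^2 * sin(2*theta) / g
Convert angle to radians: theta = 66.43 deg = 1.1594 rad
sin(2*theta) = sin(2.3188) = 0.733
R = 21.82^2 * 0.733 / 9.81
R = 476.1124 * 0.733 / 9.81 = 35.5758 m

35.5758 m


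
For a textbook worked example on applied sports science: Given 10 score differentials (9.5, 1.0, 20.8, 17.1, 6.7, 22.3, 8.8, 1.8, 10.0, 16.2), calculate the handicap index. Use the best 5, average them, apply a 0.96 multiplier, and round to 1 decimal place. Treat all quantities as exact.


All differentials: 9.5, 1.0, 20.8, 17.1, 6.7, 22.3, 8.8, 1.8, 10.0, 16.2
Sorted: 1.0, 1.8, 6.7, 8.8, 9.5, 10.0, 16.2, 17.1, 20.8, 22.3
Best 5: 1.0, 1.8, 6.7, 8.8, 9.5
Average of best = 27.8 / 5 = 5.56
Raw index = 5.56 * 0.96 = 5.3376
Handicap index = round(5.3376, 1) = 5.3

5.3


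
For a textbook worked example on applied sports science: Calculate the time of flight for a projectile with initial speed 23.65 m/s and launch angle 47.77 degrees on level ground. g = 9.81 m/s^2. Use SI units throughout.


T = 2*v*sin(theta)/g
sin(theta) = sin(47.77 deg) = 0.7405
T = 2*23.65*0.7405 / 9.81
T = 35.0234 / 9.81 = 3.5702 s

3.5702 s


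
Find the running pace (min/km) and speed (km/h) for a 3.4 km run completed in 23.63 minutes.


Pace = time / distance = 23.63 min / 3.4 km = 6.95 min/km
Speed = distance / time_in_hours = 3.4 / 0.3938 hr
Speed = 8.6331 km/h

6.95 min/km, 8.6331 km/h


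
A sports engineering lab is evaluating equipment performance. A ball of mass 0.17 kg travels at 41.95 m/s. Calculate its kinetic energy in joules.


KE = 0.5 * m * v^2
KE = 0.5 * 0.17 * 41.95^2
KE = 0.5 * 0.17 * 1759.8025 = 149.5832 J

149.5832 J


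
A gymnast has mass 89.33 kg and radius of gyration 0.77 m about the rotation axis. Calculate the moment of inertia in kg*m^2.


I = m * k^2
I = 89.33 * 0.77^2
I = 89.33 * 0.5929 = 52.9638 kg*m^2

52.9638 kg*m^2


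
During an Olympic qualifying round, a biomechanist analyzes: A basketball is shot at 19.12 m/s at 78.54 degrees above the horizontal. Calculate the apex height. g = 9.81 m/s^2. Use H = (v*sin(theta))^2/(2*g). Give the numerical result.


H = (v*sin(theta))^2 / (2*g)
vy = v*sin(theta) = 19.12 * sin(78.54 deg) = 18.7388 m/s
H = vy^2 / (2*g) = 351.1433 / (2*9.81)
H = 351.1433 / 19.62 = 17.8972 m

17.8972 m


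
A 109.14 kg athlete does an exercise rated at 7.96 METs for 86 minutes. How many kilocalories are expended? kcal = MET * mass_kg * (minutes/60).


kcal = MET * mass * time_hr
Convert time: 86 min = 1.4333 hr
kcal = 7.96 * 109.14 * 1.4333
kcal = 1245.2146 kcal

1245.2146 kcal


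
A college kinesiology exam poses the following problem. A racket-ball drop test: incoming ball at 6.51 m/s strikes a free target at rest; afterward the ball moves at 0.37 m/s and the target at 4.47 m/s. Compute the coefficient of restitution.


e = (v2_after - v1_after) / (v1_before - v2_before)
Numerator = 4.47 - 0.37 = 4.1
Denominator = 6.51 - 0 = 6.51
e = 4.1 / 6.51 = 0.6298

0.6298


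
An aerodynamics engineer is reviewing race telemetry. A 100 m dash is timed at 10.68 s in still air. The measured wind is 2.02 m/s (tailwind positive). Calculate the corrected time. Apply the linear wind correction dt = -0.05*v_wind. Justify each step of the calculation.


dt = -0.05 * v_wind = -0.05 * 2.02 = -0.101 s
t_corrected = t_still + dt = 10.68 + (-0.101)
t_corrected = 10.579 s

10.579 s


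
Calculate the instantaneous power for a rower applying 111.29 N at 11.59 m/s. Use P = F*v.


P = F * v
P = 111.29 * 11.59
P = 1289.8511 W

1289.8511 W


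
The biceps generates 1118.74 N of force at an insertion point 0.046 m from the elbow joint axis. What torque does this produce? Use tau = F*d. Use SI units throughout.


tau = F * d
tau = 1118.74 * 0.046
tau = 51.462 N*m

51.462 N*m


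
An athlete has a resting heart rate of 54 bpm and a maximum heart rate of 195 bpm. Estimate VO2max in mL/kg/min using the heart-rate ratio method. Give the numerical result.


VO2max = 15.3 * HRmax / HRrest
VO2max = 15.3 * 195 / 54
VO2max = 2983.5 / 54 = 55.25 mL/kg/min

55.25 mL/kg/min


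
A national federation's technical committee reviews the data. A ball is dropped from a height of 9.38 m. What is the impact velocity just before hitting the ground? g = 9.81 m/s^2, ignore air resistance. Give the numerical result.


v = sqrt(2 * g * h)
v = sqrt(2 * 9.81 * 9.38)
v = sqrt(184.0356) = 13.566 m/s

13.566 m/s


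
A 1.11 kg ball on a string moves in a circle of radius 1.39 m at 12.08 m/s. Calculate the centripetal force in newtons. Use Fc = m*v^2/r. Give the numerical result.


Fc = m * v^2 / r
v^2 = 12.08^2 = 145.9264
Fc = 1.11 * 145.9264 / 1.39
Fc = 161.9783 / 1.39 = 116.5312 N

116.5312 N


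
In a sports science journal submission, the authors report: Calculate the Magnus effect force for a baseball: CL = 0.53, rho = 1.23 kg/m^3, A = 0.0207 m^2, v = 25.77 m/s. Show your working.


FM = 0.5 * CL * rho * A * v^2
FM = 0.5 * 0.53 * 1.23 * 0.0207 * 25.77^2
v^2 = 664.0929
FM = 0.5 * 0.53 * 1.23 * 0.0207 * 664.0929 = 4.4807 N

4.4807 N


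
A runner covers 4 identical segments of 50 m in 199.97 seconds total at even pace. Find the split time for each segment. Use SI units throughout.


Split time = total_time / n_laps = 199.97 / 4
Split time = 49.9925 s per lap

49.9925 s


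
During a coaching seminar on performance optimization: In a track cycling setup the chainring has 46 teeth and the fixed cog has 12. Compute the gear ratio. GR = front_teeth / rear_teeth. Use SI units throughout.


GR = front_teeth / rear_teeth
GR = 46 / 12
GR = 3.8333

3.8333


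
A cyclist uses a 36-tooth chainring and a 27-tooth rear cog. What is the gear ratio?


GR = front_teeth / rear_teeth
GR = 36 / 27
GR = 1.3333

1.3333


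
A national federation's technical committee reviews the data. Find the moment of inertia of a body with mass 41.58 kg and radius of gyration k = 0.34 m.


I = m * k^2
I = 41.58 * 0.34^2
I = 41.58 * 0.1156 = 4.8066 kg*m^2

4.8066 kg*m^2


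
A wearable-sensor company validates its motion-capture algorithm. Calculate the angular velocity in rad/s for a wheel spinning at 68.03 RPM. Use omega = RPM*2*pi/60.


omega = RPM * 2 * pi / 60
omega = 68.03 * 2 * 3.14159 / 60
omega = 427.4451 / 60 = 7.1241 rad/s

7.1241 rad/s


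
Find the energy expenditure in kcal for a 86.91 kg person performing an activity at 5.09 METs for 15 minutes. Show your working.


kcal = MET * mass * time_hr
Convert time: 15 min = 0.25 hr
kcal = 5.09 * 86.91 * 0.25
kcal = 110.593 kcal

110.593 kcal


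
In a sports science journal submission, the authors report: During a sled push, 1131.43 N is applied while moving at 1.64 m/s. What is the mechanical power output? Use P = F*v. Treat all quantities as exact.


P = F * v
P = 1131.43 * 1.64
P = 1855.5452 W

1855.5452 W


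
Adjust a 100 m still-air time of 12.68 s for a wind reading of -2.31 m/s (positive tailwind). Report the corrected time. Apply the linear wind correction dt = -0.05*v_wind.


dt = -0.05 * v_wind = -0.05 * -2.31 = 0.1155 s
t_corrected = t_still + dt = 12.68 + (0.1155)
t_corrected = 12.7955 s

12.7955 s


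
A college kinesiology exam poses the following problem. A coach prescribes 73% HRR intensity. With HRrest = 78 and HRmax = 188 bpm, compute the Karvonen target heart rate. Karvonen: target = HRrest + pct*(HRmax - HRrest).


Target = HRrest + pct*(HRmax - HRrest)
Heart rate reserve = HRmax - HRrest = 188 - 78 = 110 bpm
Fraction = 73% = 0.73
Target = 78 + 0.73 * 110
Target = 78 + 80.3 = 158.3 bpm

158.3 bpm


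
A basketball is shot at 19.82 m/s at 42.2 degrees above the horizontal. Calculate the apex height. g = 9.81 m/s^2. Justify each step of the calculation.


H = (v*sin(theta))^2 / (2*g)
vy = v*sin(theta) = 19.82 * sin(42.2 deg) = 13.3135 m/s
H = vy^2 / (2*g) = 177.2493 / (2*9.81)
H = 177.2493 / 19.62 = 9.0341 m

9.0341 m


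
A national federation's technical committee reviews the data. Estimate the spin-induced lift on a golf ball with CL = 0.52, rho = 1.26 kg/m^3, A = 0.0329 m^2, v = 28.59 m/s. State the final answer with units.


FM = 0.5 * CL * rho * A * v^2
FM = 0.5 * 0.52 * 1.26 * 0.0329 * 28.59^2
v^2 = 817.3881
FM = 0.5 * 0.52 * 1.26 * 0.0329 * 817.3881 = 8.8098 N

8.8098 N


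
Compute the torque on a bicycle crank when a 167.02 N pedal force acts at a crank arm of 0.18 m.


tau = F * d
tau = 167.02 * 0.18
tau = 30.0636 N*m

30.0636 N*m


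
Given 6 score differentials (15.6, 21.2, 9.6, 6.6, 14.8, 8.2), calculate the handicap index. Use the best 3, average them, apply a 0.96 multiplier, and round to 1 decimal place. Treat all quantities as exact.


All differentials: 15.6, 21.2, 9.6, 6.6, 14.8, 8.2
Sorted: 6.6, 8.2, 9.6, 14.8, 15.6, 21.2
Best 3: 6.6, 8.2, 9.6
Average of best = 24.4 / 3 = 8.1333
Raw index = 8.1333 * 0.96 = 7.808
Handicap index = round(7.808, 1) = 7.8

7.8


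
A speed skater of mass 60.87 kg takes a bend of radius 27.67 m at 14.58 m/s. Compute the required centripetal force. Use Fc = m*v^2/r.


Fc = m * v^2 / r
v^2 = 14.58^2 = 212.5764
Fc = 60.87 * 212.5764 / 27.67
Fc = 12939.5255 / 27.67 = 467.6373 N

467.6373 N


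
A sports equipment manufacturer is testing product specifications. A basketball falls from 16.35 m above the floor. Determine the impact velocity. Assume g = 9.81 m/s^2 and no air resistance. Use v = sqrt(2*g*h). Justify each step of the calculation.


v = sqrt(2 * g * h)
v = sqrt(2 * 9.81 * 16.35)
v = sqrt(320.787) = 17.9105 m/s

17.9105 m/s


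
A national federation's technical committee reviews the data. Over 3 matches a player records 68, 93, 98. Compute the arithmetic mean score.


Average = sum / n
Sum = 259
Average = 259 / 3 = 86.3333

86.3333


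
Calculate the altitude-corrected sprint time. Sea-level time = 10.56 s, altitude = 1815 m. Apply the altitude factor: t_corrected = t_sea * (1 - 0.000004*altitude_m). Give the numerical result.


Correction factor = 1 - 0.000004 * 1815 = 0.99274
t_corrected = t_sea * factor = 10.56 * 0.99274
t_corrected = 10.4833 s

10.4833 s


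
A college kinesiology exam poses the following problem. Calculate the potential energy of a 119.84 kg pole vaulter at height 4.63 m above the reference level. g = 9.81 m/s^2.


PE = m * g * h
PE = 119.84 * 9.81 * 4.63
PE = 1175.6304 * 4.63 = 5443.1688 J

5443.1688 J


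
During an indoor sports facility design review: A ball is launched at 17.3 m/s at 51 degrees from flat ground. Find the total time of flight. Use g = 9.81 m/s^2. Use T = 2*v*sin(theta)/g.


T = 2*v*sin(theta)/g
sin(theta) = sin(51 deg) = 0.7771
T = 2*17.3*0.7771 / 9.81
T = 26.8893 / 9.81 = 2.741 s

2.741 s


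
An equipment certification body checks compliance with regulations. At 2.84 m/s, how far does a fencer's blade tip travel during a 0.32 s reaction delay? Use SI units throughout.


d = v * t
d = 2.84 * 0.32
d = 0.9088 m

0.9088 m


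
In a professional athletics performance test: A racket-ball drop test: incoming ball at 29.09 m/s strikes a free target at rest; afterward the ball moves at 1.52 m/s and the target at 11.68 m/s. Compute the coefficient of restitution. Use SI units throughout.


e = (v2_after - v1_after) / (v1_before - v2_before)
Numerator = 11.68 - 1.52 = 10.16
Denominator = 29.09 - 0 = 29.09
e = 10.16 / 29.09 = 0.3493

0.3493


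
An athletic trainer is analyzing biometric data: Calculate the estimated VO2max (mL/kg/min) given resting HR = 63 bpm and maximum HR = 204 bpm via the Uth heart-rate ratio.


VO2max = 15.3 * HRmax / HRrest
VO2max = 15.3 * 204 / 63
VO2max = 3121.2 / 63 = 49.5429 mL/kg/min

49.5429 mL/kg/min


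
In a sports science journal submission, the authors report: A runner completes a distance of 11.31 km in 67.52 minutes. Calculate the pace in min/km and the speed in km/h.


Pace = time / distance = 67.52 min / 11.31 km = 5.9699 min/km
Speed = distance / time_in_hours = 11.31 / 1.1253 hr
Speed = 10.0504 km/h

5.9699 min/km, 10.0504 km/h


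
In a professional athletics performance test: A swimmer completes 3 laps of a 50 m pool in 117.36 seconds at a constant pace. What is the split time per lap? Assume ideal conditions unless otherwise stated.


Split time = total_time / n_laps = 117.36 / 3
Split time = 39.12 s per lap

39.12 s


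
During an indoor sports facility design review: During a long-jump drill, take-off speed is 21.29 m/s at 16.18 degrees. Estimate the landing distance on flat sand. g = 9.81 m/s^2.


R = v^2 * sin(2*theta) / g
Convert angle to radians: theta = 16.18 deg = 0.2824 rad
sin(2*theta) = sin(0.5648) = 0.5352
R = 21.29^2 * 0.5352 / 9.81
R = 453.2641 * 0.5352 / 9.81 = 24.7303 m

24.7303 m


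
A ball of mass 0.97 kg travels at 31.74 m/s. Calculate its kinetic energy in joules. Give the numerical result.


KE = 0.5 * m * v^2
KE = 0.5 * 0.97 * 31.74^2
KE = 0.5 * 0.97 * 1007.4276 = 488.6024 J

488.6024 J


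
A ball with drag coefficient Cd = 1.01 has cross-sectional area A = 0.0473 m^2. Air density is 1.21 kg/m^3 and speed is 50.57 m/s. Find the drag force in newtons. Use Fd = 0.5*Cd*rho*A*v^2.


Fd = 0.5 * Cd * rho * A * v^2
Fd = 0.5 * 1.01 * 1.21 * 0.0473 * 50.57^2
v^2 = 2557.3249
Fd = 0.5 * 1.01 * 1.21 * 0.0473 * 2557.3249 = 73.9135 N

73.9135 N


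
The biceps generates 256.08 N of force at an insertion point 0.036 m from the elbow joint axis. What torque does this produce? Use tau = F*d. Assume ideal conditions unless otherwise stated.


tau = F * d
tau = 256.08 * 0.036
tau = 9.2189 N*m

9.2189 N*m


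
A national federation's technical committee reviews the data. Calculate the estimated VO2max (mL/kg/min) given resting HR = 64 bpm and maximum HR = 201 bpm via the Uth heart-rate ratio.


VO2max = 15.3 * HRmax / HRrest
VO2max = 15.3 * 201 / 64
VO2max = 3075.3 / 64 = 48.0516 mL/kg/min

48.0516 mL/kg/min


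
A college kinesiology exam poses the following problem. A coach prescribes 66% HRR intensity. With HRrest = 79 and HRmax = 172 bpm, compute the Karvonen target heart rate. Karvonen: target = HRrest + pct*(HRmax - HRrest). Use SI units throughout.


Target = HRrest + pct*(HRmax - HRrest)
Heart rate reserve = HRmax - HRrest = 172 - 79 = 93 bpm
Fraction = 66% = 0.66
Target = 79 + 0.66 * 93
Target = 79 + 61.38 = 140.38 bpm

140.38 bpm


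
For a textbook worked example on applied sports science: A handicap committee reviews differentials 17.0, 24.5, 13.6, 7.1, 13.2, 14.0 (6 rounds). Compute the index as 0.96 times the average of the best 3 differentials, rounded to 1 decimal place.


All differentials: 17.0, 24.5, 13.6, 7.1, 13.2, 14.0
Sorted: 7.1, 13.2, 13.6, 14.0, 17.0, 24.5
Best 3: 7.1, 13.2, 13.6
Average of best = 33.9 / 3 = 11.3
Raw index = 11.3 * 0.96 = 10.848
Handicap index = round(10.848, 1) = 10.8

10.8


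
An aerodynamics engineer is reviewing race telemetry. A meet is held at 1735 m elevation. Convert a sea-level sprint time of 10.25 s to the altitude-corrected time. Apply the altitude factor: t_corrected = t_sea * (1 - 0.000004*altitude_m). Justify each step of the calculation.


Correction factor = 1 - 0.000004 * 1735 = 0.99306
t_corrected = t_sea * factor = 10.25 * 0.99306
t_corrected = 10.1789 s

10.1789 s
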